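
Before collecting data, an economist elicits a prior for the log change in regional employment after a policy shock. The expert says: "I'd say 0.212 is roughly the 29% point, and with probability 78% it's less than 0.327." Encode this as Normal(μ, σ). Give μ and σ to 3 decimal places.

μ = 0.260, σ = 0.087

For Normal(μ,σ), the p-quantile is μ + z_p·σ. Here z_{0.29} = -0.5534, z_{0.78} = 0.7722.
So 0.212 = μ − 0.5534σ and 0.327 = μ + 0.7722σ.
Subtracting: σ = (0.327 − 0.212)/(0.7722 − (-0.5534)) = 0.087.
Then μ = 0.212 − (-0.5534)·0.087 = 0.260.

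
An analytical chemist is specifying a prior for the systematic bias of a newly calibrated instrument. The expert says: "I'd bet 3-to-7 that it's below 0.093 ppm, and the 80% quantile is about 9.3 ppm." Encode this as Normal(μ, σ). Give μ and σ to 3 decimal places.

The p-quantile of Normal(μ,σ) is μ + z_p·σ, with z_{0.3} = -0.5244 and z_{0.8} = 0.8416.
Eliminate σ: μ = (z₂·x₁ − z₁·x₂)/(z₂ − z₁) = (0.8416·0.093 − (-0.5244)·9.3)/1.366 = 3.627.
Then σ = (x₂ − x₁)/(z₂ − z₁) = (9.3 − 0.093)/1.366 = 6.740.

μ = 3.627, σ = 6.740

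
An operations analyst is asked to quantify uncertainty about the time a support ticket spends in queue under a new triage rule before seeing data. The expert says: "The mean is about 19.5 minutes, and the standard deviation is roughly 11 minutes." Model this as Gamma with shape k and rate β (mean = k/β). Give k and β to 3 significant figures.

k ≈ 3.14, β ≈ 0.161

For Gamma(k, rate β): mean = k/β, variance = k/β², so CV = 1/√k.
CV = SD/mean = 11/19.5 = 0.5641, hence k = 1/CV² = 3.14.
Then β = k/mean = 3.14/19.5 = 0.161.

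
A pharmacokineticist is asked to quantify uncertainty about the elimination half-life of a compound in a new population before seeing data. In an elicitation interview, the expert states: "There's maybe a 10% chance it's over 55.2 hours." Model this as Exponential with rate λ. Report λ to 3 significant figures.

λ ≈ 0.0417

P(T > 55.2) = e^(−λ·55.2) = 0.1, so λ = −ln(0.1)/55.2 = 0.0417.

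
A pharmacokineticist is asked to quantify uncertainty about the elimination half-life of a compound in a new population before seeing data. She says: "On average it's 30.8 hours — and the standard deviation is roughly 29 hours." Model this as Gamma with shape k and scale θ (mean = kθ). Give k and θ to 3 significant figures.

For Gamma(k, scale θ): mean = kθ, variance = kθ², so CV = 1/√k.
CV = SD/mean = 29/30.8 = 0.9416, hence k = 1/CV² = 1.13.
Then θ = mean/k = 30.8/1.13 = 27.3.

k ≈ 1.13, θ ≈ 27.3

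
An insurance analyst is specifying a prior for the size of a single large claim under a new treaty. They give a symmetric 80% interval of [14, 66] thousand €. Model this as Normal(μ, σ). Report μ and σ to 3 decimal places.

μ = 40.000, σ = 20.288

A symmetric 80% interval runs μ ± z·σ with z = 1.282.
Half-width = 26, so σ = 26/1.282 = 20.288.
μ is the interval midpoint, 40.000.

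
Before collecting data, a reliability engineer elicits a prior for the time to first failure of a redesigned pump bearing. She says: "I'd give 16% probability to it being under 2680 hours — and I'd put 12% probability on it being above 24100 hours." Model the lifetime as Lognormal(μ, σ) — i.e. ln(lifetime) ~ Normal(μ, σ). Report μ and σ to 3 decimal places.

If T ~ Lognormal(μ,σ) then ln T ~ Normal(μ,σ), so the p-quantile of ln T is μ + z_p·σ.
ln(2680) = 7.894 and ln(24100) = 10.09; z_{0.16} = -0.9945, z_{0.88} = 1.175.
σ = (10.09 − 7.894)/(1.175 − (-0.9945)) = 1.012.
μ = 7.894 − (-0.9945)·1.012 = 8.900.

μ ≈ 8.900, σ ≈ 1.012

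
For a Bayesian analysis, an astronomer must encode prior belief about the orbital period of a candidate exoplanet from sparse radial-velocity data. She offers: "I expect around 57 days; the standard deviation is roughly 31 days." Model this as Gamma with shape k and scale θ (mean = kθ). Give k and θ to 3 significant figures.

For Gamma(k, scale θ): mean = kθ, variance = kθ², so CV = 1/√k.
CV = SD/mean = 31/57 = 0.5439, hence k = 1/CV² = 3.38.
Then θ = mean/k = 57/3.38 = 16.9.

k ≈ 3.38, θ ≈ 16.9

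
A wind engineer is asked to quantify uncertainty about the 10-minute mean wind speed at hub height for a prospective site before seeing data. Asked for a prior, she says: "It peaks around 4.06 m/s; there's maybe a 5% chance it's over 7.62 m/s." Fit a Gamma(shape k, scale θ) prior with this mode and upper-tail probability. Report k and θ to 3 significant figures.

Gamma(k,θ) with k>1 has mode (k−1)θ, so θ = 4.06/(k−1).
Need P(X < 7.62) = 0.95 with θ tied to k this way. Start at k = 2, θ = 4.06: P(X<7.62) ≈ 0.560.
Too low — raise k to concentrate. Iterating converges to k ≈ 8.02.
Then θ = 4.06/(8.02−1) ≈ 0.579.

k ≈ 8.02, θ ≈ 0.579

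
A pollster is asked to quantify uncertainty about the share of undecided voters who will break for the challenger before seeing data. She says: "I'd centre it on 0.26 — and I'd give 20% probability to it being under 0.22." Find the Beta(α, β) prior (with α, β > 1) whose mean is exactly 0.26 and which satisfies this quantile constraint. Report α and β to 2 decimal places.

With mean 0.26 fixed, write α = 0.26s, β = 0.74s where s = α+β.
Need P(θ < 0.22) = 0.2 under Beta(0.26s, 0.74s). Normal approximation: (q−m)/√(m(1−m)/s) ≈ z_{0.2} = -0.842, so s ≈ 0.26·0.74·(-0.842)²/(0.22−0.26)² = 85.2.
At s = 85.2: P(θ<0.22) ≈ 0.203. Adjusting to match 0.2 gives s ≈ 87.18.
So α = 0.26·87.18 ≈ 22.67, β = 0.74·87.18 ≈ 64.52.

α ≈ 22.67, β ≈ 64.52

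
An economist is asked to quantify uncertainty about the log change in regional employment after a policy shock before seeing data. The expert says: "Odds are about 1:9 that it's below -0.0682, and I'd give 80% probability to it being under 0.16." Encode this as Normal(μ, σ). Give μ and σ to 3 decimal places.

The p-quantile of Normal(μ,σ) is μ + z_p·σ, with z_{0.1} = -1.282 and z_{0.8} = 0.8416.
Eliminate σ: μ = (z₂·x₁ − z₁·x₂)/(z₂ − z₁) = (0.8416·-0.0682 − (-1.282)·0.16)/2.123 = 0.070.
Then σ = (x₂ − x₁)/(z₂ − z₁) = (0.16 − -0.0682)/2.123 = 0.107.

μ = 0.070, σ = 0.107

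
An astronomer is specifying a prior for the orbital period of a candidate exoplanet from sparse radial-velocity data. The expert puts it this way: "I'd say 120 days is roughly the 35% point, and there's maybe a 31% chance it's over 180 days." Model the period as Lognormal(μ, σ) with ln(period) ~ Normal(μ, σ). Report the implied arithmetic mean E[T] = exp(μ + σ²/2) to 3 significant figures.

E[T] ≈ 159 days

If T ~ Lognormal(μ,σ) then ln T ~ Normal(μ,σ), so the p-quantile of ln T is μ + z_p·σ.
ln(120) = 4.787 and ln(180) = 5.193; z_{0.35} = -0.3853, z_{0.69} = 0.4959.
σ = (5.193 − 4.787)/(0.4959 − (-0.3853)) = 0.460.
μ = 4.787 − (-0.3853)·0.460 = 4.965.
E[T] = exp(μ + σ²/2) = exp(4.965 + 0.1059) = 159 days.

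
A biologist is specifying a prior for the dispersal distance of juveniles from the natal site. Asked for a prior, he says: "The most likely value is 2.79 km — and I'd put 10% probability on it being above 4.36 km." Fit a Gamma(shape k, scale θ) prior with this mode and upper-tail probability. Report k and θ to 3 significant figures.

k ≈ 10.4, θ ≈ 0.297

Gamma(k,θ) with k>1 has mode (k−1)θ, so θ = 2.79/(k−1).
Need P(X < 4.36) = 0.9 with θ tied to k this way. Start at k = 2, θ = 2.79: P(X<4.36) ≈ 0.463.
Too low — raise k to concentrate. Iterating converges to k ≈ 10.4.
Then θ = 2.79/(10.4−1) ≈ 0.297.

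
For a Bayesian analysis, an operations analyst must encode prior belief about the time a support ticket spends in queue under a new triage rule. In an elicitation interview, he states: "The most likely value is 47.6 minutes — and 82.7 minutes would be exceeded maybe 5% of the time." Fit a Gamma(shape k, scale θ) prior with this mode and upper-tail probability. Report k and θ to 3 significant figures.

Gamma(k,θ) with k>1 has mode (k−1)θ, so θ = 47.6/(k−1).
Need P(X < 82.7) = 0.95 with θ tied to k this way. Start at k = 2, θ = 47.6: P(X<82.7) ≈ 0.518.
Too low — raise k to concentrate. Iterating converges to k ≈ 10.1.
Then θ = 47.6/(10.1−1) ≈ 5.21.

k ≈ 10.1, θ ≈ 5.21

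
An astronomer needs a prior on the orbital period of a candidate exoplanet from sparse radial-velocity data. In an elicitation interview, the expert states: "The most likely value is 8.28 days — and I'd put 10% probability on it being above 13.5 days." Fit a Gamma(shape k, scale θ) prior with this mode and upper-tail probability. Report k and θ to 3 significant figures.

k ≈ 8.88, θ ≈ 1.05

Gamma(k,θ) with k>1 has mode (k−1)θ, so θ = 8.28/(k−1).
Need P(X < 13.5) = 0.9 with θ tied to k this way. Start at k = 2, θ = 8.28: P(X<13.5) ≈ 0.485.
Too low — raise k to concentrate. Iterating converges to k ≈ 8.88.
Then θ = 8.28/(8.88−1) ≈ 1.05.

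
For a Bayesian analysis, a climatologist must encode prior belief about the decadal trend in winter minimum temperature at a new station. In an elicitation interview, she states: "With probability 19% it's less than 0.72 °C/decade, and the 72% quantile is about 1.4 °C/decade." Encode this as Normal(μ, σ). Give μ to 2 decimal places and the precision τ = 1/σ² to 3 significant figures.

μ = 1.13, τ = 4.61

For Normal(μ,σ), the p-quantile is μ + z_p·σ. Here z_{0.19} = -0.8779, z_{0.72} = 0.5828.
So 0.72 = μ − 0.8779σ and 1.4 = μ + 0.5828σ.
Subtracting: σ = (1.4 − 0.72)/(0.5828 − (-0.8779)) = 0.47.
Then μ = 0.72 − (-0.8779)·0.47 = 1.13.
Precision τ = 1/σ² = 1/0.4655² = 4.61.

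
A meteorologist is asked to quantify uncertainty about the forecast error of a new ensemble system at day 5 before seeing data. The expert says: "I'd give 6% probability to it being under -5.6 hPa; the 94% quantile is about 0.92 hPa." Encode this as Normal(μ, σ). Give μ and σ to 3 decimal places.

μ = -2.340, σ = 2.097

For Normal(μ,σ), the p-quantile is μ + z_p·σ. Here z_{0.06} = -1.555, z_{0.94} = 1.555.
So -5.6 = μ − 1.555σ and 0.92 = μ + 1.555σ.
Subtracting: σ = (0.92 − -5.6)/(1.555 − (-1.555)) = 2.097.
Then μ = -5.6 − (-1.555)·2.097 = -2.340.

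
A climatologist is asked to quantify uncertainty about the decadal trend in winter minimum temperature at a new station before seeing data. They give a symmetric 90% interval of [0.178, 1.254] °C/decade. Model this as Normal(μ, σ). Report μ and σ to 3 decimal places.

A symmetric 90% interval runs μ ± z·σ with z = 1.645.
Half-width = 0.538, so σ = 0.538/1.645 = 0.327.
μ is the interval midpoint, 0.716.

μ = 0.716, σ = 0.327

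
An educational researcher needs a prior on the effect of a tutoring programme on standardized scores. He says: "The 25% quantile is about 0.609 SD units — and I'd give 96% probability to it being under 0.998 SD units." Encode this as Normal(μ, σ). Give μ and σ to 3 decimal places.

μ = 0.717, σ = 0.160

The p-quantile of Normal(μ,σ) is μ + z_p·σ, with z_{0.25} = -0.6745 and z_{0.96} = 1.751.
Eliminate σ: μ = (z₂·x₁ − z₁·x₂)/(z₂ − z₁) = (1.751·0.609 − (-0.6745)·0.998)/2.425 = 0.717.
Then σ = (x₂ − x₁)/(z₂ − z₁) = (0.998 − 0.609)/2.425 = 0.160.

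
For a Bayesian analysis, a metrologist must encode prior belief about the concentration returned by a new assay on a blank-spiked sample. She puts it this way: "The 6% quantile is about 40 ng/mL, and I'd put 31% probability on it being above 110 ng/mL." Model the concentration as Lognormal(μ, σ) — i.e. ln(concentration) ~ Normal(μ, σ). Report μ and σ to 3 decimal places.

If T ~ Lognormal(μ,σ) then ln T ~ Normal(μ,σ), so the p-quantile of ln T is μ + z_p·σ.
ln(40) = 3.689 and ln(110) = 4.7; z_{0.06} = -1.555, z_{0.69} = 0.4959.
σ = (4.7 − 3.689)/(0.4959 − (-1.555)) = 0.493.
μ = 3.689 − (-1.555)·0.493 = 4.456.

μ ≈ 4.456, σ ≈ 0.493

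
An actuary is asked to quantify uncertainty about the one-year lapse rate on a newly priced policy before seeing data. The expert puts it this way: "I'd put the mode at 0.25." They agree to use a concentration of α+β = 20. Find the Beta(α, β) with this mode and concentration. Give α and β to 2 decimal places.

α = 5.50, β = 14.50

For α,β > 1 the Beta mode is (α−1)/(α+β−2). With α+β = 20, the mode is (α−1)/18.
Set (α−1)/18 = 0.25 → α = 1 + 0.25·18 = 5.50.
β = 20 − α = 14.50.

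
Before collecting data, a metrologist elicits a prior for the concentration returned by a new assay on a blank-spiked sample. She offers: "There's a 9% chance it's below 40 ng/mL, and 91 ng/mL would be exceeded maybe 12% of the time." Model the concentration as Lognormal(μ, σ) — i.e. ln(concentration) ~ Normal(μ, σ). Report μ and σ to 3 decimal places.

If T ~ Lognormal(μ,σ) then ln T ~ Normal(μ,σ), so the p-quantile of ln T is μ + z_p·σ.
ln(40) = 3.689 and ln(91) = 4.511; z_{0.09} = -1.341, z_{0.88} = 1.175.
σ = (4.511 − 3.689)/(1.175 − (-1.341)) = 0.327.
μ = 3.689 − (-1.341)·0.327 = 4.127.

μ ≈ 4.127, σ ≈ 0.327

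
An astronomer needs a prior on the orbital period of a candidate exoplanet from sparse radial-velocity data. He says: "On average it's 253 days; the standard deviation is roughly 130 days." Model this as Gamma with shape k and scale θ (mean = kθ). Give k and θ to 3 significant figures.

For Gamma(k, scale θ): mean = kθ, variance = kθ², so CV = 1/√k.
CV = SD/mean = 130/253 = 0.5138, hence k = 1/CV² = 3.79.
Then θ = mean/k = 253/3.79 = 66.8.

k ≈ 3.79, θ ≈ 66.8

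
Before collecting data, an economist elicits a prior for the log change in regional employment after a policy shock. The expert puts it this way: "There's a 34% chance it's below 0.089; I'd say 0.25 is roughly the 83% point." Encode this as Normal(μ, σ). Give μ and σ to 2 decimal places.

μ = 0.14, σ = 0.12

For Normal(μ,σ), the p-quantile is μ + z_p·σ. Here z_{0.34} = -0.4125, z_{0.83} = 0.9542.
So 0.089 = μ − 0.4125σ and 0.25 = μ + 0.9542σ.
Subtracting: σ = (0.25 − 0.089)/(0.9542 − (-0.4125)) = 0.12.
Then μ = 0.089 − (-0.4125)·0.12 = 0.14.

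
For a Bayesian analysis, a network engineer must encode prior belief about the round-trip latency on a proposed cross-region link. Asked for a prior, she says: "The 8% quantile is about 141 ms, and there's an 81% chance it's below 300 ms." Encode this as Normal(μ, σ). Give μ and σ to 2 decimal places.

For Normal(μ,σ), the p-quantile is μ + z_p·σ. Here z_{0.08} = -1.405, z_{0.81} = 0.8779.
So 141 = μ − 1.405σ and 300 = μ + 0.8779σ.
Subtracting: σ = (300 − 141)/(0.8779 − (-1.405)) = 69.65.
Then μ = 141 − (-1.405)·69.65 = 238.86.

μ = 238.86, σ = 69.65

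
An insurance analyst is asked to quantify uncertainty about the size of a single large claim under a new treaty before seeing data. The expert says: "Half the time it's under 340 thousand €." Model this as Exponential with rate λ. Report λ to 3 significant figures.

Exponential median = ln 2 / λ, so λ = ln 2 / 340.0 = 0.00204.

λ ≈ 0.00204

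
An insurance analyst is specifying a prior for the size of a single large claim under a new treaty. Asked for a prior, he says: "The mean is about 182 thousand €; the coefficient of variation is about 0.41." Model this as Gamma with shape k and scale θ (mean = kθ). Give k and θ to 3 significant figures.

k ≈ 5.95, θ ≈ 30.6

For Gamma(k, scale θ): mean = kθ, variance = kθ², so CV = 1/√k.
CV = 0.41, hence k = 1/CV² = 5.95.
Then θ = mean/k = 182/5.95 = 30.6.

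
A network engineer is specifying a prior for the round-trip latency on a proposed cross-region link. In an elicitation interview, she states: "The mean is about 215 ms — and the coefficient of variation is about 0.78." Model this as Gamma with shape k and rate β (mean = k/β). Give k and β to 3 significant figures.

For Gamma(k, rate β): mean = k/β, variance = k/β², so CV = 1/√k.
CV = 0.78, hence k = 1/CV² = 1.64.
Then β = k/mean = 1.64/215 = 0.00764.

k ≈ 1.64, β ≈ 0.00764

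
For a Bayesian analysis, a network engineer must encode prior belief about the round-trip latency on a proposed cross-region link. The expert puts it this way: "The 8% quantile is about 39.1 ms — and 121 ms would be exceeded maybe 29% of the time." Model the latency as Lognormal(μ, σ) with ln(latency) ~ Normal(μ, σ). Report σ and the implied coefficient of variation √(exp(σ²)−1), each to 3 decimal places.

If T ~ Lognormal(μ,σ) then ln T ~ Normal(μ,σ), so the p-quantile of ln T is μ + z_p·σ.
ln(39.1) = 3.666 and ln(121) = 4.796; z_{0.08} = -1.405, z_{0.71} = 0.5534.
σ = (4.796 − 3.666)/(0.5534 − (-1.405)) = 0.577.
μ = 3.666 − (-1.405)·0.577 = 4.477.
CV = √(exp(σ²)−1) = √(exp(0.3327)−1) = 0.628.

σ ≈ 0.577, CV ≈ 0.628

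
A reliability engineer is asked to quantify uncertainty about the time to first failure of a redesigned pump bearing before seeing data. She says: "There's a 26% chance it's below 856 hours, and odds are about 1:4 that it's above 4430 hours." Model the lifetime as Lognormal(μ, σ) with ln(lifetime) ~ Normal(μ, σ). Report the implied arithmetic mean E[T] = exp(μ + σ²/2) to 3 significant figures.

E[T] ≈ 3220 hours

If T ~ Lognormal(μ,σ) then ln T ~ Normal(μ,σ), so the p-quantile of ln T is μ + z_p·σ.
ln(856) = 6.752 and ln(4430) = 8.396; z_{0.26} = -0.6433, z_{0.8} = 0.8416.
σ = (8.396 − 6.752)/(0.8416 − (-0.6433)) = 1.107.
μ = 6.752 − (-0.6433)·1.107 = 7.464.
E[T] = exp(μ + σ²/2) = exp(7.464 + 0.6127) = 3220 hours.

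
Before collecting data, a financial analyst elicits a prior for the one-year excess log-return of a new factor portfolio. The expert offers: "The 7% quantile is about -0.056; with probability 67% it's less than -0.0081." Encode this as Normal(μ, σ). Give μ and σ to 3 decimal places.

The p-quantile of Normal(μ,σ) is μ + z_p·σ, with z_{0.07} = -1.476 and z_{0.67} = 0.4399.
Eliminate σ: μ = (z₂·x₁ − z₁·x₂)/(z₂ − z₁) = (0.4399·-0.056 − (-1.476)·-0.0081)/1.916 = -0.019.
Then σ = (x₂ − x₁)/(z₂ − z₁) = (-0.0081 − -0.056)/1.916 = 0.025.

μ = -0.019, σ = 0.025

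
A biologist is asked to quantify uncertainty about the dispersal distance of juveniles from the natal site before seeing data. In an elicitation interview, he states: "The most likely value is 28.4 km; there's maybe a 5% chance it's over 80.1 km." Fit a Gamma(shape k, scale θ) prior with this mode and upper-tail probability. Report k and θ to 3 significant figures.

k ≈ 3.49, θ ≈ 11.4

Gamma(k,θ) with k>1 has mode (k−1)θ, so θ = 28.4/(k−1).
Need P(X < 80.1) = 0.95 with θ tied to k this way. Start at k = 2, θ = 28.4: P(X<80.1) ≈ 0.772.
Too low — raise k to concentrate. Iterating converges to k ≈ 3.49.
Then θ = 28.4/(3.49−1) ≈ 11.4.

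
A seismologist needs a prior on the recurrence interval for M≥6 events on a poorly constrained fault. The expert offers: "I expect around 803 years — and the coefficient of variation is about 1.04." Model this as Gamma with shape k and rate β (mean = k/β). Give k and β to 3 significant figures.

k ≈ 0.925, β ≈ 0.00115

For Gamma(k, rate β): mean = k/β, variance = k/β², so CV = 1/√k.
CV = 1.04, hence k = 1/CV² = 0.925.
Then β = k/mean = 0.925/803 = 0.00115.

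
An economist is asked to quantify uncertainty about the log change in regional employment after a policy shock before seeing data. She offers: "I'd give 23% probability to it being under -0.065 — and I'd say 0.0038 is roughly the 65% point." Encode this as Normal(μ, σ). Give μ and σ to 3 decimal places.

For Normal(μ,σ), the p-quantile is μ + z_p·σ. Here z_{0.23} = -0.7388, z_{0.65} = 0.3853.
So -0.065 = μ − 0.7388σ and 0.0038 = μ + 0.3853σ.
Subtracting: σ = (0.0038 − -0.065)/(0.3853 − (-0.7388)) = 0.061.
Then μ = -0.065 − (-0.7388)·0.061 = -0.020.

μ = -0.020, σ = 0.061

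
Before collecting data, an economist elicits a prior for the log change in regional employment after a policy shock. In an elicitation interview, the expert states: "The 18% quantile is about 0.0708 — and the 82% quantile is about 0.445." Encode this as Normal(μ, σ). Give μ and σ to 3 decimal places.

The p-quantile of Normal(μ,σ) is μ + z_p·σ, with z_{0.18} = -0.9154 and z_{0.82} = 0.9154.
Eliminate σ: μ = (z₂·x₁ − z₁·x₂)/(z₂ − z₁) = (0.9154·0.0708 − (-0.9154)·0.445)/1.831 = 0.258.
Then σ = (x₂ − x₁)/(z₂ − z₁) = (0.445 − 0.0708)/1.831 = 0.204.

μ = 0.258, σ = 0.204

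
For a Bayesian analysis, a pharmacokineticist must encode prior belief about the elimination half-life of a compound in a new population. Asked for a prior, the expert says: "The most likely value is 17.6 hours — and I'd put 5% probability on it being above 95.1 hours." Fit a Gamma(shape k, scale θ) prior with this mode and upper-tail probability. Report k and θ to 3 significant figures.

k ≈ 1.82, θ ≈ 21.3

Gamma(k,θ) with k>1 has mode (k−1)θ, so θ = 17.6/(k−1).
Need P(X < 95.1) = 0.95 with θ tied to k this way. Start at k = 2, θ = 17.6: P(X<95.1) ≈ 0.971.
Too high — lower k to spread out. Iterating converges to k ≈ 1.82.
Then θ = 17.6/(1.82−1) ≈ 21.3.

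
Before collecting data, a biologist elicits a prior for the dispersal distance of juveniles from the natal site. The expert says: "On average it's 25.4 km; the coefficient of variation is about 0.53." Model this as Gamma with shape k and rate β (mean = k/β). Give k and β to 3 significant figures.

k ≈ 3.56, β ≈ 0.14

For Gamma(k, rate β): mean = k/β, variance = k/β², so CV = 1/√k.
CV = 0.53, hence k = 1/CV² = 3.56.
Then β = k/mean = 3.56/25.4 = 0.14.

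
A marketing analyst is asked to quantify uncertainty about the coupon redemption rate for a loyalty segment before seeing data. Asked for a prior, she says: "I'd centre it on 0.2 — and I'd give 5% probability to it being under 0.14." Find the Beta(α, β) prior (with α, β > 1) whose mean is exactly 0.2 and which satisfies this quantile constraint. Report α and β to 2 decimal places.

With mean 0.2 fixed, write α = 0.2s, β = 0.8s where s = α+β.
Need P(θ < 0.14) = 0.05 under Beta(0.2s, 0.8s). Normal approximation: (q−m)/√(m(1−m)/s) ≈ z_{0.05} = -1.64, so s ≈ 0.2·0.8·(-1.64)²/(0.14−0.2)² = 120.2.
At s = 120.2: P(θ<0.14) ≈ 0.040. Adjusting to match 0.05 gives s ≈ 106.97.
So α = 0.2·106.97 ≈ 21.39, β = 0.8·106.97 ≈ 85.58.

α ≈ 21.39, β ≈ 85.58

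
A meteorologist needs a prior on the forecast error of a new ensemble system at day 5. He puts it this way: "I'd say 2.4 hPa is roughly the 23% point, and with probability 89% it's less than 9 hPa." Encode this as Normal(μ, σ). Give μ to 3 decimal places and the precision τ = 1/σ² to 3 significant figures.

μ = 4.881, τ = 0.0887

For Normal(μ,σ), the p-quantile is μ + z_p·σ. Here z_{0.23} = -0.7388, z_{0.89} = 1.227.
So 2.4 = μ − 0.7388σ and 9 = μ + 1.227σ.
Subtracting: σ = (9 − 2.4)/(1.227 − (-0.7388)) = 3.358.
Then μ = 2.4 − (-0.7388)·3.358 = 4.881.
Precision τ = 1/σ² = 1/3.358² = 0.0887.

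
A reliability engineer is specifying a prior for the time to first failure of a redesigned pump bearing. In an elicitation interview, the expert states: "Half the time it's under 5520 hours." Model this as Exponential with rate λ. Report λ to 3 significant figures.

λ ≈ 0.000126

Exponential median = ln 2 / λ, so λ = ln 2 / 5520.0 = 0.000126.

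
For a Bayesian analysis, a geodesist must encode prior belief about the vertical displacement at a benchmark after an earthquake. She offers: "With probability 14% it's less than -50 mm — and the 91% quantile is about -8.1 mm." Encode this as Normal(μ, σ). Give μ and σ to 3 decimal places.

For Normal(μ,σ), the p-quantile is μ + z_p·σ. Here z_{0.14} = -1.08, z_{0.91} = 1.341.
So -50 = μ − 1.08σ and -8.1 = μ + 1.341σ.
Subtracting: σ = (-8.1 − -50)/(1.341 − (-1.08)) = 17.306.
Then μ = -50 − (-1.08)·17.306 = -31.304.

μ = -31.304, σ = 17.306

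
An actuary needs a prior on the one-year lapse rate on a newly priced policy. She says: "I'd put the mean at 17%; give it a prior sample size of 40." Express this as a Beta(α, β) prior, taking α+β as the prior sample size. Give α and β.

Under the effective-sample-size interpretation, Beta(α, β) has prior mean α/(α+β) and prior sample size α+β.
So α+β = 40 and α/(α+β) = 0.17, giving α = 0.17·40 = 6.8 and β = 40 − 6.8 = 33.2.

α = 6.8, β = 33.2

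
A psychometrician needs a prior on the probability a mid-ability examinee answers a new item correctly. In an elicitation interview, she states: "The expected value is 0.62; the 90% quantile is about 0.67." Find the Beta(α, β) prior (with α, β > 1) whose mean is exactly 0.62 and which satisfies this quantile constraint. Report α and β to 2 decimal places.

With mean 0.62 fixed, write α = 0.62s, β = 0.38s where s = α+β.
Need P(θ < 0.67) = 0.9 under Beta(0.62s, 0.38s). Normal approximation: (q−m)/√(m(1−m)/s) ≈ z_{0.9} = 1.28, so s ≈ 0.62·0.38·(1.28)²/(0.67−0.62)² = 154.8.
At s = 154.8: P(θ<0.67) ≈ 0.902. Adjusting to match 0.9 gives s ≈ 152.29.
So α = 0.62·152.29 ≈ 94.42, β = 0.38·152.29 ≈ 57.87.

α ≈ 94.42, β ≈ 57.87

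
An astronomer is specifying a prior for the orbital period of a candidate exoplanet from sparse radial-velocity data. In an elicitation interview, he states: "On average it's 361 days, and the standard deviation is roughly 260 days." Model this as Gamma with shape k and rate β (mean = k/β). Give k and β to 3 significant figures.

For Gamma(k, rate β): mean = k/β, variance = k/β², so CV = 1/√k.
CV = SD/mean = 260/361 = 0.7202, hence k = 1/CV² = 1.93.
Then β = k/mean = 1.93/361 = 0.00534.

k ≈ 1.93, β ≈ 0.00534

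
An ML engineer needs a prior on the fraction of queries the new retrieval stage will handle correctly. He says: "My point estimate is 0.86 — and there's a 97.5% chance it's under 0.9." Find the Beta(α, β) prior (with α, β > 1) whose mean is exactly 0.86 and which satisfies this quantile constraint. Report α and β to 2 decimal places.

With mean 0.86 fixed, write α = 0.86s, β = 0.14s where s = α+β.
Need P(θ < 0.9) = 0.975 under Beta(0.86s, 0.14s). Normal approximation: (q−m)/√(m(1−m)/s) ≈ z_{0.975} = 1.96, so s ≈ 0.86·0.14·(1.96)²/(0.9−0.86)² = 289.1.
At s = 289.1: P(θ<0.9) ≈ 0.982. Adjusting to match 0.975 gives s ≈ 251.37.
So α = 0.86·251.37 ≈ 216.18, β = 0.14·251.37 ≈ 35.19.

α ≈ 216.18, β ≈ 35.19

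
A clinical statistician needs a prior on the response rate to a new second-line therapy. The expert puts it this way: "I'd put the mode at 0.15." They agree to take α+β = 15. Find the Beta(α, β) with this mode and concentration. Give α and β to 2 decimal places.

For α,β > 1 the Beta mode is (α−1)/(α+β−2). With α+β = 15, the mode is (α−1)/13.
Set (α−1)/13 = 0.15 → α = 1 + 0.15·13 = 2.95.
β = 15 − α = 12.05.

α = 2.95, β = 12.05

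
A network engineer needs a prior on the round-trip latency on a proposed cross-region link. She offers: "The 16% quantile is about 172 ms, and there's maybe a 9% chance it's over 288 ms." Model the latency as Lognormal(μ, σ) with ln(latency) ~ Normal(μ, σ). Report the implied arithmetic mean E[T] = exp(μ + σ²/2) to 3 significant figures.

If T ~ Lognormal(μ,σ) then ln T ~ Normal(μ,σ), so the p-quantile of ln T is μ + z_p·σ.
ln(172) = 5.147 and ln(288) = 5.663; z_{0.16} = -0.9945, z_{0.91} = 1.341.
σ = (5.663 − 5.147)/(1.341 − (-0.9945)) = 0.221.
μ = 5.147 − (-0.9945)·0.221 = 5.367.
E[T] = exp(μ + σ²/2) = exp(5.367 + 0.0244) = 220 ms.

E[T] ≈ 220 ms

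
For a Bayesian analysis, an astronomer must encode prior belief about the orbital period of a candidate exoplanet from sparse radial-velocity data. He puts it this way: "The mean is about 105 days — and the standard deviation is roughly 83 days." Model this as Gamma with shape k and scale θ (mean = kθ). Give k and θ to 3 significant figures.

For Gamma(k, scale θ): mean = kθ, variance = kθ², so CV = 1/√k.
CV = SD/mean = 83/105 = 0.7905, hence k = 1/CV² = 1.6.
Then θ = mean/k = 105/1.6 = 65.6.

k ≈ 1.6, θ ≈ 65.6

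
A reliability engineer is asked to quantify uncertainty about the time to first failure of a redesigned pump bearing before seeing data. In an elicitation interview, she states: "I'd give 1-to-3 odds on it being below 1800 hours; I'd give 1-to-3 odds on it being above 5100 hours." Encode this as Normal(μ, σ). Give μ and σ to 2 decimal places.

μ = 3450.00, σ = 2446.29

For Normal(μ,σ), the p-quantile is μ + z_p·σ. Here z_{0.25} = -0.6745, z_{0.75} = 0.6745.
So 1800 = μ − 0.6745σ and 5100 = μ + 0.6745σ.
Subtracting: σ = (5100 − 1800)/(0.6745 − (-0.6745)) = 2446.29.
Then μ = 1800 − (-0.6745)·2446.29 = 3450.00.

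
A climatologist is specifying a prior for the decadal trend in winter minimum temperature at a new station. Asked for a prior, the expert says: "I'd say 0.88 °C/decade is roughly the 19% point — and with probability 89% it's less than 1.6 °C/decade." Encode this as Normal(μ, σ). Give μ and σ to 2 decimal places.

The p-quantile of Normal(μ,σ) is μ + z_p·σ, with z_{0.19} = -0.8779 and z_{0.89} = 1.227.
Eliminate σ: μ = (z₂·x₁ − z₁·x₂)/(z₂ − z₁) = (1.227·0.88 − (-0.8779)·1.6)/2.104 = 1.18.
Then σ = (x₂ − x₁)/(z₂ − z₁) = (1.6 − 0.88)/2.104 = 0.34.

μ = 1.18, σ = 0.34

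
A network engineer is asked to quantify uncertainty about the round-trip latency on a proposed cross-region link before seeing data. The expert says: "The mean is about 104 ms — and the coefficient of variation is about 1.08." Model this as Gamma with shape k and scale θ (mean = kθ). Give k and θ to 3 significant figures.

For Gamma(k, scale θ): mean = kθ, variance = kθ², so CV = 1/√k.
CV = 1.08, hence k = 1/CV² = 0.857.
Then θ = mean/k = 104/0.857 = 121.

k ≈ 0.857, θ ≈ 121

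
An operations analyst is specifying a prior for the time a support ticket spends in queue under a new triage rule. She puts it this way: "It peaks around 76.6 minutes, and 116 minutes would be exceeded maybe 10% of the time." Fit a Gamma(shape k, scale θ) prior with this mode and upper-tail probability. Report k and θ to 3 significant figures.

k ≈ 11.8, θ ≈ 7.08

Gamma(k,θ) with k>1 has mode (k−1)θ, so θ = 76.6/(k−1).
Need P(X < 116) = 0.9 with θ tied to k this way. Start at k = 2, θ = 76.6: P(X<116) ≈ 0.447.
Too low — raise k to concentrate. Iterating converges to k ≈ 11.8.
Then θ = 76.6/(11.8−1) ≈ 7.08.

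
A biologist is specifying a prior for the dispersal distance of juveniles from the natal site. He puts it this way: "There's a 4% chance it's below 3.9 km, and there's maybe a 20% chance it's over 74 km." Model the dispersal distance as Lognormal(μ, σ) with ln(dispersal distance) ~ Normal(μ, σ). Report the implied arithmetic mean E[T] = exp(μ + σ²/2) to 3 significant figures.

If T ~ Lognormal(μ,σ) then ln T ~ Normal(μ,σ), so the p-quantile of ln T is μ + z_p·σ.
ln(3.9) = 1.361 and ln(74) = 4.304; z_{0.04} = -1.751, z_{0.8} = 0.8416.
σ = (4.304 − 1.361)/(0.8416 − (-1.751)) = 1.135.
μ = 1.361 − (-1.751)·1.135 = 3.349.
E[T] = exp(μ + σ²/2) = exp(3.349 + 0.6445) = 54.2 km.

E[T] ≈ 54.2 km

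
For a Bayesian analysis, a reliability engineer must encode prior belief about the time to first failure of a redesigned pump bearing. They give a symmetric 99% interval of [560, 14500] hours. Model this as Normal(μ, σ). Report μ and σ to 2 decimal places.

A symmetric 99% interval runs μ ± z·σ with z = 2.576.
Half-width = 6970, so σ = 6970/2.576 = 2705.92.
μ is the interval midpoint, 7530.00.

μ = 7530.00, σ = 2705.92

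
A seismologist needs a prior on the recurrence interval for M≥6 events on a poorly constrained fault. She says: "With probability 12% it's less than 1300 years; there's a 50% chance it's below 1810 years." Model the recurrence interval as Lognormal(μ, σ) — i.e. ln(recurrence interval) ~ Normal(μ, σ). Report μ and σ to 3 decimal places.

μ ≈ 7.501, σ ≈ 0.282

If T ~ Lognormal(μ,σ) then ln T ~ Normal(μ,σ), so the p-quantile of ln T is μ + z_p·σ.
ln(1300) = 7.17 and ln(1810) = 7.501; z_{0.12} = -1.175, z_{0.5} = 0.
σ = (7.501 − 7.17)/(0 − (-1.175)) = 0.282.
μ = 7.17 − (-1.175)·0.282 = 7.501.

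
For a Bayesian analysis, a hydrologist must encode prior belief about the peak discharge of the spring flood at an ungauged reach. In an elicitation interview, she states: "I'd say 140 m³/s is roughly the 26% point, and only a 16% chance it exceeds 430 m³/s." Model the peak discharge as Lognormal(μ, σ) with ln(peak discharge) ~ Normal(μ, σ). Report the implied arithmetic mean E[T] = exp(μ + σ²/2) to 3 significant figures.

If T ~ Lognormal(μ,σ) then ln T ~ Normal(μ,σ), so the p-quantile of ln T is μ + z_p·σ.
ln(140) = 4.942 and ln(430) = 6.064; z_{0.26} = -0.6433, z_{0.84} = 0.9945.
σ = (6.064 − 4.942)/(0.9945 − (-0.6433)) = 0.685.
μ = 4.942 − (-0.6433)·0.685 = 5.382.
E[T] = exp(μ + σ²/2) = exp(5.382 + 0.2347) = 275 m³/s.

E[T] ≈ 275 m³/s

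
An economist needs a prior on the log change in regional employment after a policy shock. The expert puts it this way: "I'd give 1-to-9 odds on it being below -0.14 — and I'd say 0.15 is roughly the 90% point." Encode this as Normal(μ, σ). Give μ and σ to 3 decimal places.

The p-quantile of Normal(μ,σ) is μ + z_p·σ, with z_{0.1} = -1.282 and z_{0.9} = 1.282.
Eliminate σ: μ = (z₂·x₁ − z₁·x₂)/(z₂ − z₁) = (1.282·-0.14 − (-1.282)·0.15)/2.563 = 0.005.
Then σ = (x₂ − x₁)/(z₂ − z₁) = (0.15 − -0.14)/2.563 = 0.113.

μ = 0.005, σ = 0.113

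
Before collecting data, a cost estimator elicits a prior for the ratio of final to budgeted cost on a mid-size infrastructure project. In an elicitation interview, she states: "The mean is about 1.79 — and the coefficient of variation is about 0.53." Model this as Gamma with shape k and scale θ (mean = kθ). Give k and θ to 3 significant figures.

For Gamma(k, scale θ): mean = kθ, variance = kθ², so CV = 1/√k.
CV = 0.53, hence k = 1/CV² = 3.56.
Then θ = mean/k = 1.79/3.56 = 0.503.

k ≈ 3.56, θ ≈ 0.503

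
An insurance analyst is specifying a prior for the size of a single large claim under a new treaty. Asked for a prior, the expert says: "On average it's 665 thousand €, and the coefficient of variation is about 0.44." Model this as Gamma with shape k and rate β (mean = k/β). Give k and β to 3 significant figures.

For Gamma(k, rate β): mean = k/β, variance = k/β², so CV = 1/√k.
CV = 0.44, hence k = 1/CV² = 5.17.
Then β = k/mean = 5.17/665 = 0.00777.

k ≈ 5.17, β ≈ 0.00777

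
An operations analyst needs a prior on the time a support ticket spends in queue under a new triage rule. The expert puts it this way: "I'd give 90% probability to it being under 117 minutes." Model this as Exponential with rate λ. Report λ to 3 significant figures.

λ ≈ 0.0197

P(T < 117.0) = 1 − e^(−λ·117.0) = 0.9, so λ = −ln(1−0.9)/117.0 = −ln(0.1)/117.0 = 0.0197.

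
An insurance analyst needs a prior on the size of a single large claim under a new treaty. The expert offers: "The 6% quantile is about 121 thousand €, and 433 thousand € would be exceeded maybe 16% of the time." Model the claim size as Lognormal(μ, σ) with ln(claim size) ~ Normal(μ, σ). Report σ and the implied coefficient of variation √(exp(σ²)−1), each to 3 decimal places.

σ ≈ 0.500, CV ≈ 0.533

If T ~ Lognormal(μ,σ) then ln T ~ Normal(μ,σ), so the p-quantile of ln T is μ + z_p·σ.
ln(121) = 4.796 and ln(433) = 6.071; z_{0.06} = -1.555, z_{0.84} = 0.9945.
σ = (6.071 − 4.796)/(0.9945 − (-1.555)) = 0.500.
μ = 4.796 − (-1.555)·0.500 = 5.573.
CV = √(exp(σ²)−1) = √(exp(0.2501)−1) = 0.533.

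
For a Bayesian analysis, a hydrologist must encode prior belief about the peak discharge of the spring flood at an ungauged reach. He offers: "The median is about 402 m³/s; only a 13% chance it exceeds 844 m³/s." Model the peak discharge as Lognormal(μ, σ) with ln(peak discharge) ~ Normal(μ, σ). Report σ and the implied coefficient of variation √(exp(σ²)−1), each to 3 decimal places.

σ ≈ 0.658, CV ≈ 0.737

If T ~ Lognormal(μ,σ) then ln T ~ Normal(μ,σ), so the p-quantile of ln T is μ + z_p·σ.
ln(402) = 5.996 and ln(844) = 6.738; z_{0.5} = 0, z_{0.87} = 1.126.
σ = (6.738 − 5.996)/(1.126 − (0)) = 0.658.
μ = 5.996 − (0)·0.658 = 5.996.
CV = √(exp(σ²)−1) = √(exp(0.4336)−1) = 0.737.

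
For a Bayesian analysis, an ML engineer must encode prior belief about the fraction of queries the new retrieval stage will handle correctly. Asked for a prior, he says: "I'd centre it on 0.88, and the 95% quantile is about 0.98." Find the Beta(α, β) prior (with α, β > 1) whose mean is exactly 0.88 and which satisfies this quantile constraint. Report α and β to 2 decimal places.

α ≈ 13.07, β ≈ 1.78

With mean 0.88 fixed, write α = 0.88s, β = 0.12s where s = α+β.
Need P(θ < 0.98) = 0.95 under Beta(0.88s, 0.12s). Normal approximation: (q−m)/√(m(1−m)/s) ≈ z_{0.95} = 1.64, so s ≈ 0.88·0.12·(1.64)²/(0.98−0.88)² = 28.6.
At s = 28.6: P(θ<0.98) ≈ 0.993. Adjusting to match 0.95 gives s ≈ 14.85.
So α = 0.88·14.85 ≈ 13.07, β = 0.12·14.85 ≈ 1.78.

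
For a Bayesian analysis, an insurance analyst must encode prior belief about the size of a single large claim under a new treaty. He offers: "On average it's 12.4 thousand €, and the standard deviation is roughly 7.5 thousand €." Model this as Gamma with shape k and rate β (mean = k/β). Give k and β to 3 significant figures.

k ≈ 2.73, β ≈ 0.22

For Gamma(k, rate β): mean = k/β, variance = k/β², so CV = 1/√k.
CV = SD/mean = 7.5/12.4 = 0.6048, hence k = 1/CV² = 2.73.
Then β = k/mean = 2.73/12.4 = 0.22.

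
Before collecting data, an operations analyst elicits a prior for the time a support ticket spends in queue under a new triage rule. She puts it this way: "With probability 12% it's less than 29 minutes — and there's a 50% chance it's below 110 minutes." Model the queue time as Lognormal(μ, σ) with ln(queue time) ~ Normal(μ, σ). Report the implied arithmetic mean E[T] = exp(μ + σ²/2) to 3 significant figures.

If T ~ Lognormal(μ,σ) then ln T ~ Normal(μ,σ), so the p-quantile of ln T is μ + z_p·σ.
ln(29) = 3.367 and ln(110) = 4.7; z_{0.12} = -1.175, z_{0.5} = 0.
σ = (4.7 − 3.367)/(0 − (-1.175)) = 1.135.
μ = 3.367 − (-1.175)·1.135 = 4.700.
E[T] = exp(μ + σ²/2) = exp(4.700 + 0.6437) = 209 minutes.

E[T] ≈ 209 minutes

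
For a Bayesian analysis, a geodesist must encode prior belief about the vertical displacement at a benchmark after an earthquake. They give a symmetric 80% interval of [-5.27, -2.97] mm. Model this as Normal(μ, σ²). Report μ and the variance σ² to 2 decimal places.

A symmetric 80% interval runs μ ± z·σ with z = 1.282.
Half-width = 1.15, so σ = 1.15/1.282 = 0.897 and σ² = 0.81.
μ is the interval midpoint, -4.12.

μ = -4.12, σ² = 0.81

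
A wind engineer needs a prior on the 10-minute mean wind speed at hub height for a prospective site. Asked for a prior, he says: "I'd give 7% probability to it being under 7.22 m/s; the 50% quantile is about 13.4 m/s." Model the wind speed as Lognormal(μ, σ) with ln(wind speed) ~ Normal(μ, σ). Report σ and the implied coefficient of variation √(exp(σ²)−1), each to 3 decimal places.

σ ≈ 0.419, CV ≈ 0.438

If T ~ Lognormal(μ,σ) then ln T ~ Normal(μ,σ), so the p-quantile of ln T is μ + z_p·σ.
ln(7.22) = 1.977 and ln(13.4) = 2.595; z_{0.07} = -1.476, z_{0.5} = 0.
σ = (2.595 − 1.977)/(0 − (-1.476)) = 0.419.
μ = 1.977 − (-1.476)·0.419 = 2.595.
CV = √(exp(σ²)−1) = √(exp(0.1756)−1) = 0.438.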